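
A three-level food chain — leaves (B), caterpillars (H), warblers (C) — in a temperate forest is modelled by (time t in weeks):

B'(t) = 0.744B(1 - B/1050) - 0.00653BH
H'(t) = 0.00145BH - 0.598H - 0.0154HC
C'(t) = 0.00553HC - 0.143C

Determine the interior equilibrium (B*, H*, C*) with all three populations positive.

From dC/dt = 0: 0.00553H* = 0.143, so H* = 25.9.
From dB/dt = 0: 0.744(1 - B*/1050) = 0.00653·25.9, giving B* = 1050·(1 - 0.227) = 812.
From dH/dt = 0: 0.00145·812 - 0.598 = 0.0154C*, so C* = 0.579/0.0154 = 37.6.

B* ≈ 812, H* ≈ 25.9, C* ≈ 37.6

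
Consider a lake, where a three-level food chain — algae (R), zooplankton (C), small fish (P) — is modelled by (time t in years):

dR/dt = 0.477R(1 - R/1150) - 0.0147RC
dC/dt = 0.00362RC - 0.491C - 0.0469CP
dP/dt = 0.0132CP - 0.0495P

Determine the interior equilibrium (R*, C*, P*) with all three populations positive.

From dP/dt = 0: 0.0132C* = 0.0495, so C* = 3.75.
From dR/dt = 0: 0.477(1 - R*/1150) = 0.0147·3.75, giving R* = 1150·(1 - 0.116) = 1020.
From dC/dt = 0: 0.00362·1020 - 0.491 = 0.0469P*, so P* = 3.19/0.0469 = 68.

R* ≈ 1020, C* ≈ 3.75, P* ≈ 68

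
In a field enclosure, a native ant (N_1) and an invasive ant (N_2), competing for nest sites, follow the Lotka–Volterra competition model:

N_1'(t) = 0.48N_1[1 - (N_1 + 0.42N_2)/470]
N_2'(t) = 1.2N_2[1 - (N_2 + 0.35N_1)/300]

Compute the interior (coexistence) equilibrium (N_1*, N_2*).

Setting both brackets to zero gives the nullclines N_1 + 0.42N_2 = 470 and 0.35N_1 + N_2 = 300.
Substituting N_2 = 300 - 0.35N_1 into the first: N_1(1 - 0.42·0.35) = 470 - 0.42·300.
So N_1* = 344/0.853 = 403, and then N_2* = 300 - 0.35·403 = 159.

N_1* ≈ 403, N_2* ≈ 159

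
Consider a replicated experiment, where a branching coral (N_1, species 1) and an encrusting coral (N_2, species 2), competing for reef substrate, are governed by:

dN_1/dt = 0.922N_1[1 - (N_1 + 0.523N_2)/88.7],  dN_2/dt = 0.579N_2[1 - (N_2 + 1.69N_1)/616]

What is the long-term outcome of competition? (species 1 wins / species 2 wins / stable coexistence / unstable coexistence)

Compare the nullcline intercepts: K1/α12 = 88.7/0.523 = 170 < K2 = 616; K2/α21 = 616/1.69 = 364 > K1 = 88.7.
Since the inequalities point opposite ways, species 2 can invade but species 1 cannot.

species 2 excludes species 1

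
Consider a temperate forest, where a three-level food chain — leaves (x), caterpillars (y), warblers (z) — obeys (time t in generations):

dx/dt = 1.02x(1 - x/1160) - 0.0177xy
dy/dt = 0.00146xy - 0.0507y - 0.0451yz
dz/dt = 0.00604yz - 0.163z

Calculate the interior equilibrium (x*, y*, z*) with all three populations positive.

x* ≈ 617, y* ≈ 27, z* ≈ 18.8

From dz/dt = 0: 0.00604y* = 0.163, so y* = 27.
From dx/dt = 0: 1.02(1 - x*/1160) = 0.0177·27, giving x* = 1160·(1 - 0.468) = 617.
From dy/dt = 0: 0.00146·617 - 0.0507 = 0.0451z*, so z* = 0.85/0.0451 = 18.8.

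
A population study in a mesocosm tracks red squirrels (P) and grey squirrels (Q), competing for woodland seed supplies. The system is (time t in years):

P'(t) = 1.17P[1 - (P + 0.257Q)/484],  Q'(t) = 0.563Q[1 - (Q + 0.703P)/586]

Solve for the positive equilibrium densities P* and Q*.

Setting both brackets to zero gives the nullclines P + 0.257Q = 484 and 0.703P + Q = 586.
Substituting Q = 586 - 0.703P into the first: P(1 - 0.257·0.703) = 484 - 0.257·586.
So P* = 333/0.819 = 407, and then Q* = 586 - 0.703·407 = 300.

P* ≈ 407, Q* ≈ 300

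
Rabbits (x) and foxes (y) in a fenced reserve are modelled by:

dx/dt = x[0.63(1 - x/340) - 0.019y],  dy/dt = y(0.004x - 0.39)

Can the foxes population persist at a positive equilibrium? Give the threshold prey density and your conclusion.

The predator equation gives dy/dt > 0 only when x > 0.39/0.004 = 97.5.
Without the predator, x → K = 340. Since 340 > 97.5, the predator can invade and persist.

Threshold x = 97.5; K > 97.5, so yes, the predator persists.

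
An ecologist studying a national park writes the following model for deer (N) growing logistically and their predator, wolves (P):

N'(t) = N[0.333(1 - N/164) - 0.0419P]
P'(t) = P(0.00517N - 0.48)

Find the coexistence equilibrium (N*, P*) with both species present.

From dP/dt = 0 with P > 0: 0.00517N* = 0.48, so N* = 92.8.
Substitute into dN/dt = 0: 0.333(1 - 92.8/164) = 0.0419P*.
The bracket is 0.434, giving P* = 0.144/0.0419 = 3.45.

N* ≈ 92.8, P* ≈ 3.45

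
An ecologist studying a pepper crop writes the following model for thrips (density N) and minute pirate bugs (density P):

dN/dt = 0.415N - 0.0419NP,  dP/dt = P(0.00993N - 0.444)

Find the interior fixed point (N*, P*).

N* ≈ 44.7, P* ≈ 9.9

Set dP/dt = 0 with P > 0: 0.00993N - 0.444 = 0, so N* = 0.444/0.00993 = 44.7.
Set dN/dt = 0 with N > 0: 0.415 - 0.0419P = 0, so P* = 0.415/0.0419 = 9.9.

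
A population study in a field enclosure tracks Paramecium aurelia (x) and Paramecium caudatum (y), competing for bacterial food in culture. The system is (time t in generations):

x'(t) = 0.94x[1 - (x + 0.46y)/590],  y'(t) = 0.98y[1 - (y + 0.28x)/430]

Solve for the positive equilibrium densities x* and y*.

Setting both brackets to zero gives the nullclines x + 0.46y = 590 and 0.28x + y = 430.
Substituting y = 430 - 0.28x into the first: x(1 - 0.46·0.28) = 590 - 0.46·430.
So x* = 392/0.871 = 450, and then y* = 430 - 0.28·450 = 304.

x* ≈ 450, y* ≈ 304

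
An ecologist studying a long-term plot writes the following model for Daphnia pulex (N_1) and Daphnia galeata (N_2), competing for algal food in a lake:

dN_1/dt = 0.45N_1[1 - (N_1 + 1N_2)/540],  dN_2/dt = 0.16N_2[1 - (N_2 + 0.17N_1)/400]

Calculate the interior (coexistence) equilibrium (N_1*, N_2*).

N_1* ≈ 169, N_2* ≈ 371

Setting both brackets to zero gives the nullclines N_1 + 1N_2 = 540 and 0.17N_1 + N_2 = 400.
Substituting N_2 = 400 - 0.17N_1 into the first: N_1(1 - 1·0.17) = 540 - 1·400.
So N_1* = 140/0.83 = 169, and then N_2* = 400 - 0.17·169 = 371.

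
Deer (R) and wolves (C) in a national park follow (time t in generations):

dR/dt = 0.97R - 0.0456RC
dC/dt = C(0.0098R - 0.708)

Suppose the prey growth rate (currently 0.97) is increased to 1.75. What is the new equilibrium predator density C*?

C* ≈ 38.4

At the interior fixed point, setting dR/dt = 0 with R > 0 fixes C* = (prey growth rate)/(RC coefficient) — independent of the other coefficients.
With the change, C* = 1.75/0.0456 = 38.4; it rises from 21.3.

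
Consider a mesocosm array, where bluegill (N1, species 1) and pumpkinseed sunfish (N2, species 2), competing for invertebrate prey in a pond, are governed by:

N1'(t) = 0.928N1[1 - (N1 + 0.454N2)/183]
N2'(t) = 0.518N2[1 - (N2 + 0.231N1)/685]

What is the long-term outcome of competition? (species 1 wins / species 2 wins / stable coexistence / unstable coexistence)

Compare the nullcline intercepts: K1/α12 = 183/0.454 = 403 < K2 = 685; K2/α21 = 685/0.231 = 2970 > K1 = 183.
Since the inequalities point opposite ways, species 2 can invade but species 1 cannot.

species 2 excludes species 1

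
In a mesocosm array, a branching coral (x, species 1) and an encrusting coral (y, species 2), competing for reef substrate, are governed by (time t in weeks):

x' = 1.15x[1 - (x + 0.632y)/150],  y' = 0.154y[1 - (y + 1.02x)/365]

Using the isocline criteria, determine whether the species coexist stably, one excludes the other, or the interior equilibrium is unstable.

species 2 excludes species 1

Compare the nullcline intercepts: K1/α12 = 150/0.632 = 237 < K2 = 365; K2/α21 = 365/1.02 = 358 > K1 = 150.
Since the inequalities point opposite ways, species 2 can invade but species 1 cannot.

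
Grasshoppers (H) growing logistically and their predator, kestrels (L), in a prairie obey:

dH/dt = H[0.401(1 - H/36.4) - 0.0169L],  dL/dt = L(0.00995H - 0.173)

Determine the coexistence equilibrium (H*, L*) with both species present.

From dL/dt = 0 with L > 0: 0.00995H* = 0.173, so H* = 17.4.
Substitute into dH/dt = 0: 0.401(1 - 17.4/36.4) = 0.0169L*.
The bracket is 0.522, giving L* = 0.209/0.0169 = 12.4.

H* ≈ 17.4, L* ≈ 12.4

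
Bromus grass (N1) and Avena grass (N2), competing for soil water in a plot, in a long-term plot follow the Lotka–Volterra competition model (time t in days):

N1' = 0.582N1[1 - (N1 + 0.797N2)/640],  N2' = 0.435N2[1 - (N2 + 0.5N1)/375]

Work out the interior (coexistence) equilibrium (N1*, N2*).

Setting both brackets to zero gives the nullclines N1 + 0.797N2 = 640 and 0.5N1 + N2 = 375.
Substituting N2 = 375 - 0.5N1 into the first: N1(1 - 0.797·0.5) = 640 - 0.797·375.
So N1* = 341/0.601 = 567, and then N2* = 375 - 0.5·567 = 91.4.

N1* ≈ 567, N2* ≈ 91.4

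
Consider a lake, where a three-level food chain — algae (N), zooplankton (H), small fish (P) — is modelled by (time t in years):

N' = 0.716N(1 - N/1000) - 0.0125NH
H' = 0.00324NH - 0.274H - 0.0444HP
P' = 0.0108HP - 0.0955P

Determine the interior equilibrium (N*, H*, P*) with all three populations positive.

N* ≈ 846, H* ≈ 8.84, P* ≈ 55.5

From dP/dt = 0: 0.0108H* = 0.0955, so H* = 8.84.
From dN/dt = 0: 0.716(1 - N*/1000) = 0.0125·8.84, giving N* = 1000·(1 - 0.154) = 846.
From dH/dt = 0: 0.00324·846 - 0.274 = 0.0444P*, so P* = 2.47/0.0444 = 55.5.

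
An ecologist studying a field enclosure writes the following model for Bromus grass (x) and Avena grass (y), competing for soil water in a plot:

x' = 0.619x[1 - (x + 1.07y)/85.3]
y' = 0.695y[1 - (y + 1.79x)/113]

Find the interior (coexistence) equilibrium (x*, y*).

x* ≈ 38.9, y* ≈ 43.4

Setting both brackets to zero gives the nullclines x + 1.07y = 85.3 and 1.79x + y = 113.
Substituting y = 113 - 1.79x into the first: x(1 - 1.07·1.79) = 85.3 - 1.07·113.
So x* = -35.6/-0.915 = 38.9, and then y* = 113 - 1.79·38.9 = 43.4.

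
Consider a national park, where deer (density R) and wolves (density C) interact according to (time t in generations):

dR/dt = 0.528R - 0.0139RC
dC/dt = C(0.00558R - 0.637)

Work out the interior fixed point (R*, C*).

R* ≈ 114, C* ≈ 38

Set dC/dt = 0 with C > 0: 0.00558R - 0.637 = 0, so R* = 0.637/0.00558 = 114.
Set dR/dt = 0 with R > 0: 0.528 - 0.0139C = 0, so C* = 0.528/0.0139 = 38.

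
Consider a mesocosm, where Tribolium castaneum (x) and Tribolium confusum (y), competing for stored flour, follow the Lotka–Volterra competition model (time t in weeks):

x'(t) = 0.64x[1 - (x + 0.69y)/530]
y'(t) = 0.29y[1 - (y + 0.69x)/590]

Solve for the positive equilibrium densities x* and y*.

x* ≈ 235, y* ≈ 428

Setting both brackets to zero gives the nullclines x + 0.69y = 530 and 0.69x + y = 590.
Substituting y = 590 - 0.69x into the first: x(1 - 0.69·0.69) = 530 - 0.69·590.
So x* = 123/0.524 = 235, and then y* = 590 - 0.69·235 = 428.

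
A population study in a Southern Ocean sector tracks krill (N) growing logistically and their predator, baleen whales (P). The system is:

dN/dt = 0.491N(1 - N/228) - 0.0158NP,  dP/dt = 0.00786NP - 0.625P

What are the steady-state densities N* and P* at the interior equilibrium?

N* ≈ 79.5, P* ≈ 20.2

From dP/dt = 0 with P > 0: 0.00786N* = 0.625, so N* = 79.5.
Substitute into dN/dt = 0: 0.491(1 - 79.5/228) = 0.0158P*.
The bracket is 0.651, giving P* = 0.32/0.0158 = 20.2.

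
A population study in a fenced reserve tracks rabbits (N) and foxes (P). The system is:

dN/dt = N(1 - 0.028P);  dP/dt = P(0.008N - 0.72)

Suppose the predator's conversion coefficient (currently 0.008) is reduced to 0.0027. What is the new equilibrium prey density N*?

At the interior fixed point, setting dP/dt = 0 with P > 0 fixes N* = (predator death rate)/(NP coefficient) — independent of the other coefficients.
With the change, N* = 0.72/0.0027 = 267; it rises from 90.

N* ≈ 267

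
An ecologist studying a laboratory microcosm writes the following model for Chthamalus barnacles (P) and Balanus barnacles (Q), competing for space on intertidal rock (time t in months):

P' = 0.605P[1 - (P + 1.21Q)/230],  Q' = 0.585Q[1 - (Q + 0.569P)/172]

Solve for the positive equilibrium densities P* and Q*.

Setting both brackets to zero gives the nullclines P + 1.21Q = 230 and 0.569P + Q = 172.
Substituting Q = 172 - 0.569P into the first: P(1 - 1.21·0.569) = 230 - 1.21·172.
So P* = 21.9/0.312 = 70.2, and then Q* = 172 - 0.569·70.2 = 132.

P* ≈ 70.2, Q* ≈ 132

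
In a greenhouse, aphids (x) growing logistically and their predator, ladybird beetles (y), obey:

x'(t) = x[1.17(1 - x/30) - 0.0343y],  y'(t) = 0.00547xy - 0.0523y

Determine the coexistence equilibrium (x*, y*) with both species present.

x* ≈ 9.56, y* ≈ 23.2

From dy/dt = 0 with y > 0: 0.00547x* = 0.0523, so x* = 9.56.
Substitute into dx/dt = 0: 1.17(1 - 9.56/30) = 0.0343y*.
The bracket is 0.681, giving y* = 0.797/0.0343 = 23.2.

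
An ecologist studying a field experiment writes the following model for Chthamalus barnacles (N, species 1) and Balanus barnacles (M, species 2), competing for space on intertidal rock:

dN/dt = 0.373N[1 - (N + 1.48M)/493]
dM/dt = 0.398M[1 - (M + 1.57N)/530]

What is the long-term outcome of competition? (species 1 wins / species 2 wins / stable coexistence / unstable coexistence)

Compare the nullcline intercepts: K1/α12 = 493/1.48 = 333 < K2 = 530; K2/α21 = 530/1.57 = 338 < K1 = 493.
Since both are reversed, neither can invade when rare; the interior point is a saddle.

unstable coexistence (outcome depends on initial conditions)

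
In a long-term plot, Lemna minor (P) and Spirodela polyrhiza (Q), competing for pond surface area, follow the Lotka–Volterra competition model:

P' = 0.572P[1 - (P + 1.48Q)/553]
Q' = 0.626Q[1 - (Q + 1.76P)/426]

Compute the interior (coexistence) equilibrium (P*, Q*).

Setting both brackets to zero gives the nullclines P + 1.48Q = 553 and 1.76P + Q = 426.
Substituting Q = 426 - 1.76P into the first: P(1 - 1.48·1.76) = 553 - 1.48·426.
So P* = -77.5/-1.6 = 48.3, and then Q* = 426 - 1.76·48.3 = 341.

P* ≈ 48.3, Q* ≈ 341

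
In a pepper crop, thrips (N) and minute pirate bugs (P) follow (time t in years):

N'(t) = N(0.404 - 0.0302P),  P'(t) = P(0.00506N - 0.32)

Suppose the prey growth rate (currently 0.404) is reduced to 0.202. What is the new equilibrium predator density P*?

At the interior fixed point, setting dN/dt = 0 with N > 0 fixes P* = (prey growth rate)/(NP coefficient) — independent of the other coefficients.
With the change, P* = 0.202/0.0302 = 6.69; it falls from 13.4.

P* ≈ 6.69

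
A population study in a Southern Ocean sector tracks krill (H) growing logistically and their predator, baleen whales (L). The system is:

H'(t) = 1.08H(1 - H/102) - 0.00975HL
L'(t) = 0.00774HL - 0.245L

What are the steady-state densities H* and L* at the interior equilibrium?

H* ≈ 31.7, L* ≈ 76.4

From dL/dt = 0 with L > 0: 0.00774H* = 0.245, so H* = 31.7.
Substitute into dH/dt = 0: 1.08(1 - 31.7/102) = 0.00975L*.
The bracket is 0.69, giving L* = 0.745/0.00975 = 76.4.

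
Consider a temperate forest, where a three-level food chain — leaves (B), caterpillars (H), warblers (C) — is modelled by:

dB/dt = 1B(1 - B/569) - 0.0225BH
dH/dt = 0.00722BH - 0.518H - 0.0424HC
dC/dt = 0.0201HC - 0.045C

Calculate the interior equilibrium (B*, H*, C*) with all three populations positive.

From dC/dt = 0: 0.0201H* = 0.045, so H* = 2.24.
From dB/dt = 0: 1(1 - B*/569) = 0.0225·2.24, giving B* = 569·(1 - 0.0504) = 540.
From dH/dt = 0: 0.00722·540 - 0.518 = 0.0424C*, so C* = 3.38/0.0424 = 79.8.

B* ≈ 540, H* ≈ 2.24, C* ≈ 79.8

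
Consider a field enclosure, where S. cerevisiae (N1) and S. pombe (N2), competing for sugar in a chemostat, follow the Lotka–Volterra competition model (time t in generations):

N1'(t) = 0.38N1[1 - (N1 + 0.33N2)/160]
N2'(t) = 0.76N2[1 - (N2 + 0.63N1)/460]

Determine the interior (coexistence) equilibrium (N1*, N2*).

Setting both brackets to zero gives the nullclines N1 + 0.33N2 = 160 and 0.63N1 + N2 = 460.
Substituting N2 = 460 - 0.63N1 into the first: N1(1 - 0.33·0.63) = 160 - 0.33·460.
So N1* = 8.2/0.792 = 10.4, and then N2* = 460 - 0.63·10.4 = 453.

N1* ≈ 10.4, N2* ≈ 453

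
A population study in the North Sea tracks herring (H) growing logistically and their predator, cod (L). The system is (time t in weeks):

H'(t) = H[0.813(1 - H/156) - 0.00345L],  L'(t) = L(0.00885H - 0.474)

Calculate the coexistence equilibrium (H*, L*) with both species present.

H* ≈ 53.6, L* ≈ 155

From dL/dt = 0 with L > 0: 0.00885H* = 0.474, so H* = 53.6.
Substitute into dH/dt = 0: 0.813(1 - 53.6/156) = 0.00345L*.
The bracket is 0.657, giving L* = 0.534/0.00345 = 155.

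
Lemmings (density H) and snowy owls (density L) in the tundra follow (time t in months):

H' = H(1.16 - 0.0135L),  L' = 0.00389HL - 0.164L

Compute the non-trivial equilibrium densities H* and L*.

Set dL/dt = 0 with L > 0: 0.00389H - 0.164 = 0, so H* = 0.164/0.00389 = 42.2.
Set dH/dt = 0 with H > 0: 1.16 - 0.0135L = 0, so L* = 1.16/0.0135 = 85.9.

H* ≈ 42.2, L* ≈ 85.9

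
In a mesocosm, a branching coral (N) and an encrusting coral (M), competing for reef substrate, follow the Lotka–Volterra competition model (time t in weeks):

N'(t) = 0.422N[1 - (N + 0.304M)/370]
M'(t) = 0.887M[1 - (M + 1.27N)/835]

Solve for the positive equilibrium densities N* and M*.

N* ≈ 189, M* ≈ 595

Setting both brackets to zero gives the nullclines N + 0.304M = 370 and 1.27N + M = 835.
Substituting M = 835 - 1.27N into the first: N(1 - 0.304·1.27) = 370 - 0.304·835.
So N* = 116/0.614 = 189, and then M* = 835 - 1.27·189 = 595.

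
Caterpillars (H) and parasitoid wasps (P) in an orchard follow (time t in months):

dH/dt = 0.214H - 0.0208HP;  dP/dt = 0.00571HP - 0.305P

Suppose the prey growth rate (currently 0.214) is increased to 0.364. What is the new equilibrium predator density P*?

At the interior fixed point, setting dH/dt = 0 with H > 0 fixes P* = (prey growth rate)/(HP coefficient) — independent of the other coefficients.
With the change, P* = 0.364/0.0208 = 17.5; it rises from 10.3.

P* ≈ 17.5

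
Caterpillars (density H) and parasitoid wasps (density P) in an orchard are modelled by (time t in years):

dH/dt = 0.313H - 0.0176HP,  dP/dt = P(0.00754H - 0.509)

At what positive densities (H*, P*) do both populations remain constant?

H* ≈ 67.5, P* ≈ 17.8

Set dP/dt = 0 with P > 0: 0.00754H - 0.509 = 0, so H* = 0.509/0.00754 = 67.5.
Set dH/dt = 0 with H > 0: 0.313 - 0.0176P = 0, so P* = 0.313/0.0176 = 17.8.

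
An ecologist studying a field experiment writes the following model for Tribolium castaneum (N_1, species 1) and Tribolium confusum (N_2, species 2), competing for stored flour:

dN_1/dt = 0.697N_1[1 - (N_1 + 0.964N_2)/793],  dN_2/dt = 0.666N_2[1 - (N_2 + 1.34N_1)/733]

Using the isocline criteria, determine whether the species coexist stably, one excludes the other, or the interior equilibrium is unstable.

species 1 excludes species 2

Compare the nullcline intercepts: K1/α12 = 793/0.964 = 823 > K2 = 733; K2/α21 = 733/1.34 = 547 < K1 = 793.
Since the inequalities point opposite ways, species 1 can invade but species 2 cannot.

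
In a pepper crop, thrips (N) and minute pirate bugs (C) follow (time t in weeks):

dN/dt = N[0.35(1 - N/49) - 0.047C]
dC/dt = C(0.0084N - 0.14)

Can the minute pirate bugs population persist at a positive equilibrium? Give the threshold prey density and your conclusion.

The predator equation gives dC/dt > 0 only when N > 0.14/0.0084 = 16.7.
Without the predator, N → K = 49. Since 49 > 16.7, the predator can invade and persist.

Threshold N = 16.7; K > 16.7, so yes, the predator persists.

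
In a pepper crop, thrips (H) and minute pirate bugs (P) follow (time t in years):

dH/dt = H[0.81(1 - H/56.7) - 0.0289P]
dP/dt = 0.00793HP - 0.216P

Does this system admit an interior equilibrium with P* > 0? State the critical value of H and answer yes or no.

Threshold H = 27.2; K > 27.2, so yes, the predator persists.

The predator equation gives dP/dt > 0 only when H > 0.216/0.00793 = 27.2.
Without the predator, H → K = 56.7. Since 56.7 > 27.2, the predator can invade and persist.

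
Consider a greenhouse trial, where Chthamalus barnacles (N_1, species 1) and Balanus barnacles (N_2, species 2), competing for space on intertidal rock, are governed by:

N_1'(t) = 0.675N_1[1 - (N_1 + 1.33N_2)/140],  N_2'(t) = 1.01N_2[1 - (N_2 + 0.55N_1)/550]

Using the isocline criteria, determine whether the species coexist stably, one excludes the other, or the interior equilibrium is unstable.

species 2 excludes species 1

Compare the nullcline intercepts: K1/α12 = 140/1.33 = 105 < K2 = 550; K2/α21 = 550/0.55 = 1000 > K1 = 140.
Since the inequalities point opposite ways, species 2 can invade but species 1 cannot.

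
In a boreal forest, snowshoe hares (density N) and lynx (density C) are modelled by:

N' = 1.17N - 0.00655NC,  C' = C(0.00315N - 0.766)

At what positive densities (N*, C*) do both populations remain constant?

Set dC/dt = 0 with C > 0: 0.00315N - 0.766 = 0, so N* = 0.766/0.00315 = 243.
Set dN/dt = 0 with N > 0: 1.17 - 0.00655C = 0, so C* = 1.17/0.00655 = 179.

N* ≈ 243, C* ≈ 179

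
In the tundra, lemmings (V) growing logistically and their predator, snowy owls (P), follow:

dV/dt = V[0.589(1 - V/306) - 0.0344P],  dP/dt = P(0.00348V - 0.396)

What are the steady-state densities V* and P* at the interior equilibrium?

From dP/dt = 0 with P > 0: 0.00348V* = 0.396, so V* = 114.
Substitute into dV/dt = 0: 0.589(1 - 114/306) = 0.0344P*.
The bracket is 0.628, giving P* = 0.37/0.0344 = 10.8.

V* ≈ 114, P* ≈ 10.8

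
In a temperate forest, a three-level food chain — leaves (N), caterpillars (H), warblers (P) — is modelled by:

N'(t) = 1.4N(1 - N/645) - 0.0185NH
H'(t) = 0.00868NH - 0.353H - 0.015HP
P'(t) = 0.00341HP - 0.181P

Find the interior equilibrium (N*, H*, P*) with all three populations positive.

N* ≈ 193, H* ≈ 53.1, P* ≈ 87.9

From dP/dt = 0: 0.00341H* = 0.181, so H* = 53.1.
From dN/dt = 0: 1.4(1 - N*/645) = 0.0185·53.1, giving N* = 645·(1 - 0.701) = 193.
From dH/dt = 0: 0.00868·193 - 0.353 = 0.015P*, so P* = 1.32/0.015 = 87.9.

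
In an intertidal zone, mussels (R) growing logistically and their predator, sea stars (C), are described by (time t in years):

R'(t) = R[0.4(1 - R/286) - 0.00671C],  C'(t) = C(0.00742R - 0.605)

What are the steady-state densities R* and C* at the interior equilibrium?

R* ≈ 81.5, C* ≈ 42.6

From dC/dt = 0 with C > 0: 0.00742R* = 0.605, so R* = 81.5.
Substitute into dR/dt = 0: 0.4(1 - 81.5/286) = 0.00671C*.
The bracket is 0.715, giving C* = 0.286/0.00671 = 42.6.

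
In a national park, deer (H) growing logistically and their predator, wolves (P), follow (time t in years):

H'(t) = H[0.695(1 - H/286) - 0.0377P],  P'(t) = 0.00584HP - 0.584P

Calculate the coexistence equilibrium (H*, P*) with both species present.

H* ≈ 100, P* ≈ 12

From dP/dt = 0 with P > 0: 0.00584H* = 0.584, so H* = 100.
Substitute into dH/dt = 0: 0.695(1 - 100/286) = 0.0377P*.
The bracket is 0.65, giving P* = 0.452/0.0377 = 12.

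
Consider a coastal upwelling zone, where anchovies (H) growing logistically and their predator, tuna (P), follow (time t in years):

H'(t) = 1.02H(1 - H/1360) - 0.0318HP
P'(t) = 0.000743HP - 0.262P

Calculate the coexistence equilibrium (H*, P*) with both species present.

From dP/dt = 0 with P > 0: 0.000743H* = 0.262, so H* = 353.
Substitute into dH/dt = 0: 1.02(1 - 353/1360) = 0.0318P*.
The bracket is 0.741, giving P* = 0.756/0.0318 = 23.8.

H* ≈ 353, P* ≈ 23.8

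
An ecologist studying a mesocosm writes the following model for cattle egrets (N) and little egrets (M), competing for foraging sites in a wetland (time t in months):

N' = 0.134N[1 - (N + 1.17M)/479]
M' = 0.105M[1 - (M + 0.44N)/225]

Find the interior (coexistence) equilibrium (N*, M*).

Setting both brackets to zero gives the nullclines N + 1.17M = 479 and 0.44N + M = 225.
Substituting M = 225 - 0.44N into the first: N(1 - 1.17·0.44) = 479 - 1.17·225.
So N* = 216/0.485 = 445, and then M* = 225 - 0.44·445 = 29.3.

N* ≈ 445, M* ≈ 29.3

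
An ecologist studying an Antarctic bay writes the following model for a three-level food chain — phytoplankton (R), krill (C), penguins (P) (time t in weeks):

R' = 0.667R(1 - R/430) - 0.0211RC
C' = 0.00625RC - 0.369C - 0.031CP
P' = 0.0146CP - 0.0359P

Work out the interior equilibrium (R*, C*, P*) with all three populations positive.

From dP/dt = 0: 0.0146C* = 0.0359, so C* = 2.46.
From dR/dt = 0: 0.667(1 - R*/430) = 0.0211·2.46, giving R* = 430·(1 - 0.0778) = 397.
From dC/dt = 0: 0.00625·397 - 0.369 = 0.031P*, so P* = 2.11/0.031 = 68.

R* ≈ 397, C* ≈ 2.46, P* ≈ 68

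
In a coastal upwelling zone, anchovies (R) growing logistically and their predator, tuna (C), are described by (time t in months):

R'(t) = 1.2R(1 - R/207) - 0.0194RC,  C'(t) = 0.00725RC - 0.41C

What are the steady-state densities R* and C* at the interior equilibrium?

From dC/dt = 0 with C > 0: 0.00725R* = 0.41, so R* = 56.6.
Substitute into dR/dt = 0: 1.2(1 - 56.6/207) = 0.0194C*.
The bracket is 0.727, giving C* = 0.872/0.0194 = 45.

R* ≈ 56.6, C* ≈ 45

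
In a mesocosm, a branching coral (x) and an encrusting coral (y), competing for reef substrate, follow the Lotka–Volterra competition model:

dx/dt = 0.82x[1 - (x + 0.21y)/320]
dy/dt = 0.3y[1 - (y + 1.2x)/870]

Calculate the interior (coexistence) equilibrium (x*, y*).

Setting both brackets to zero gives the nullclines x + 0.21y = 320 and 1.2x + y = 870.
Substituting y = 870 - 1.2x into the first: x(1 - 0.21·1.2) = 320 - 0.21·870.
So x* = 137/0.748 = 184, and then y* = 870 - 1.2·184 = 650.

x* ≈ 184, y* ≈ 650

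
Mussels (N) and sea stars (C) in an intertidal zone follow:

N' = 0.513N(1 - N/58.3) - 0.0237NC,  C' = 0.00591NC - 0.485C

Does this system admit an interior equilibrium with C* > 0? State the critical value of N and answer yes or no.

The predator equation gives dC/dt > 0 only when N > 0.485/0.00591 = 82.1.
Without the predator, N → K = 58.3. Since 58.3 < 82.1, the predator cannot invade.

Threshold N = 82.1; K < 82.1, so no, the predator goes extinct.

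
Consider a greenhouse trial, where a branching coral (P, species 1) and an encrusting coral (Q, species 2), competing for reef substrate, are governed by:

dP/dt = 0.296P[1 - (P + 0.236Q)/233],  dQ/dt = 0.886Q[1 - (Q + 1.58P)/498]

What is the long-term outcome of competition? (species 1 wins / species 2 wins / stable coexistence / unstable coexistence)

Compare the nullcline intercepts: K1/α12 = 233/0.236 = 987 > K2 = 498; K2/α21 = 498/1.58 = 315 > K1 = 233.
Since both inequalities hold, each species can invade when rare, so the interior equilibrium is stable.

stable coexistence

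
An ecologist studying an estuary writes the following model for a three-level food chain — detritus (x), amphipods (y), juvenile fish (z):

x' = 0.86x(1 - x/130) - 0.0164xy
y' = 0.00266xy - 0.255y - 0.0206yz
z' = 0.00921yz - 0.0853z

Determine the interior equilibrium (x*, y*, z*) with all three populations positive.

x* ≈ 107, y* ≈ 9.26, z* ≈ 1.44

From dz/dt = 0: 0.00921y* = 0.0853, so y* = 9.26.
From dx/dt = 0: 0.86(1 - x*/130) = 0.0164·9.26, giving x* = 130·(1 - 0.177) = 107.
From dy/dt = 0: 0.00266·107 - 0.255 = 0.0206z*, so z* = 0.0297/0.0206 = 1.44.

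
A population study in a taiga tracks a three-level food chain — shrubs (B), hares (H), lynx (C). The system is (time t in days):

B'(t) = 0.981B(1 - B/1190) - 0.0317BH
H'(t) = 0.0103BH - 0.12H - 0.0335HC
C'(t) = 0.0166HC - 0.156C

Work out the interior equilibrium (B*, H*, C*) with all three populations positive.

B* ≈ 829, H* ≈ 9.4, C* ≈ 251

From dC/dt = 0: 0.0166H* = 0.156, so H* = 9.4.
From dB/dt = 0: 0.981(1 - B*/1190) = 0.0317·9.4, giving B* = 1190·(1 - 0.304) = 829.
From dH/dt = 0: 0.0103·829 - 0.12 = 0.0335C*, so C* = 8.41/0.0335 = 251.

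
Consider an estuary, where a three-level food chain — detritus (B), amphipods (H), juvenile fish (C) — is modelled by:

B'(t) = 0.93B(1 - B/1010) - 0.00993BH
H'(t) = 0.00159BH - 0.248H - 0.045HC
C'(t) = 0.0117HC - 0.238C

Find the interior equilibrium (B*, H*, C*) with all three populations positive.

B* ≈ 791, H* ≈ 20.3, C* ≈ 22.4

From dC/dt = 0: 0.0117H* = 0.238, so H* = 20.3.
From dB/dt = 0: 0.93(1 - B*/1010) = 0.00993·20.3, giving B* = 1010·(1 - 0.217) = 791.
From dH/dt = 0: 0.00159·791 - 0.248 = 0.045C*, so C* = 1.01/0.045 = 22.4.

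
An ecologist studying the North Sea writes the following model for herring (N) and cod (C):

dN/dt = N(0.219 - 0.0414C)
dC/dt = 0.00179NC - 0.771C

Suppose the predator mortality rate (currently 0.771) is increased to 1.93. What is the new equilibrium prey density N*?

At the interior fixed point, setting dC/dt = 0 with C > 0 fixes N* = (predator death rate)/(NC coefficient) — independent of the other coefficients.
With the change, N* = 1.93/0.00179 = 1080; it rises from 431.

N* ≈ 1080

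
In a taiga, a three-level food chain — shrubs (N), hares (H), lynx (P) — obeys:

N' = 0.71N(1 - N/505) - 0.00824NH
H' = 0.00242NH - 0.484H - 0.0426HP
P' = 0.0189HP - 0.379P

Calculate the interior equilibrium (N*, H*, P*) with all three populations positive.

N* ≈ 387, H* ≈ 20.1, P* ≈ 10.6

From dP/dt = 0: 0.0189H* = 0.379, so H* = 20.1.
From dN/dt = 0: 0.71(1 - N*/505) = 0.00824·20.1, giving N* = 505·(1 - 0.233) = 387.
From dH/dt = 0: 0.00242·387 - 0.484 = 0.0426P*, so P* = 0.454/0.0426 = 10.6.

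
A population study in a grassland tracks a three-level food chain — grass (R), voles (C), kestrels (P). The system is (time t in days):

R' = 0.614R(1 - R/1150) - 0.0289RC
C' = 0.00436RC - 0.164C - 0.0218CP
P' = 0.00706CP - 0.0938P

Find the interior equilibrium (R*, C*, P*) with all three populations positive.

From dP/dt = 0: 0.00706C* = 0.0938, so C* = 13.3.
From dR/dt = 0: 0.614(1 - R*/1150) = 0.0289·13.3, giving R* = 1150·(1 - 0.625) = 431.
From dC/dt = 0: 0.00436·431 - 0.164 = 0.0218P*, so P* = 1.71/0.0218 = 78.6.

R* ≈ 431, C* ≈ 13.3, P* ≈ 78.6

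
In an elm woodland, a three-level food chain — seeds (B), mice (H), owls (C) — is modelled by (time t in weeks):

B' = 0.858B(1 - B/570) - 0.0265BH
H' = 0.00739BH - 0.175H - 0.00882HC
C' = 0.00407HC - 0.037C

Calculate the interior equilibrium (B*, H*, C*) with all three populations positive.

B* ≈ 410, H* ≈ 9.09, C* ≈ 324

From dC/dt = 0: 0.00407H* = 0.037, so H* = 9.09.
From dB/dt = 0: 0.858(1 - B*/570) = 0.0265·9.09, giving B* = 570·(1 - 0.281) = 410.
From dH/dt = 0: 0.00739·410 - 0.175 = 0.00882C*, so C* = 2.85/0.00882 = 324.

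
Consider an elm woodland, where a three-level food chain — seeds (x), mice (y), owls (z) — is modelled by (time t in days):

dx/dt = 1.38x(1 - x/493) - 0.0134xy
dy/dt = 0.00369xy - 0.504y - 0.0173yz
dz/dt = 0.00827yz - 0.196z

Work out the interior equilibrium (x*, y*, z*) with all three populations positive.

x* ≈ 380, y* ≈ 23.7, z* ≈ 51.8

From dz/dt = 0: 0.00827y* = 0.196, so y* = 23.7.
From dx/dt = 0: 1.38(1 - x*/493) = 0.0134·23.7, giving x* = 493·(1 - 0.23) = 380.
From dy/dt = 0: 0.00369·380 - 0.504 = 0.0173z*, so z* = 0.897/0.0173 = 51.8.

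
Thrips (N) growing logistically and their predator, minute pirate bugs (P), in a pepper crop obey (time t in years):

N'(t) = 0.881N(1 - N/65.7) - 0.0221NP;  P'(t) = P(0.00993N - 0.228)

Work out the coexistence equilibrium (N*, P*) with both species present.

From dP/dt = 0 with P > 0: 0.00993N* = 0.228, so N* = 23.
Substitute into dN/dt = 0: 0.881(1 - 23/65.7) = 0.0221P*.
The bracket is 0.651, giving P* = 0.573/0.0221 = 25.9.

N* ≈ 23, P* ≈ 25.9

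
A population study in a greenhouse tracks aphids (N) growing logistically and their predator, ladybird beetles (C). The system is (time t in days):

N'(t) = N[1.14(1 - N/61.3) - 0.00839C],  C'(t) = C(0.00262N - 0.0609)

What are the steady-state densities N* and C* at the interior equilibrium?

From dC/dt = 0 with C > 0: 0.00262N* = 0.0609, so N* = 23.2.
Substitute into dN/dt = 0: 1.14(1 - 23.2/61.3) = 0.00839C*.
The bracket is 0.621, giving C* = 0.708/0.00839 = 84.4.

N* ≈ 23.2, C* ≈ 84.4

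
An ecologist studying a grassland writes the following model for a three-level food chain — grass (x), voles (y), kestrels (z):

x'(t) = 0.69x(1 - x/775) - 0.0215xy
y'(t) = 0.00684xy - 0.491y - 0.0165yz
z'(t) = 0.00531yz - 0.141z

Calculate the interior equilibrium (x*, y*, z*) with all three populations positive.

x* ≈ 134, y* ≈ 26.6, z* ≈ 25.7

From dz/dt = 0: 0.00531y* = 0.141, so y* = 26.6.
From dx/dt = 0: 0.69(1 - x*/775) = 0.0215·26.6, giving x* = 775·(1 - 0.827) = 134.
From dy/dt = 0: 0.00684·134 - 0.491 = 0.0165z*, so z* = 0.424/0.0165 = 25.7.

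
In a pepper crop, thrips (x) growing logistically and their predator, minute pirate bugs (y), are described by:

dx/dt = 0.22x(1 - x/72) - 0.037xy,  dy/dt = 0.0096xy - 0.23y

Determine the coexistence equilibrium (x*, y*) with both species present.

x* ≈ 24, y* ≈ 3.97

From dy/dt = 0 with y > 0: 0.0096x* = 0.23, so x* = 24.
Substitute into dx/dt = 0: 0.22(1 - 24/72) = 0.037y*.
The bracket is 0.667, giving y* = 0.147/0.037 = 3.97.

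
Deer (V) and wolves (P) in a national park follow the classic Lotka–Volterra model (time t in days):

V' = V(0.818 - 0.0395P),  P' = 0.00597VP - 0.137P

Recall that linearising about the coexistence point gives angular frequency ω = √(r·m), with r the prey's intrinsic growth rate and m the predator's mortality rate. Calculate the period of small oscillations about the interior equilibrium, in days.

T ≈ 18.8 days

Here r = 0.818 and m = 0.137, so r·m = 0.112.
ω = √0.112 = 0.335 per day, hence T = 2π/ω ≈ 18.8 days.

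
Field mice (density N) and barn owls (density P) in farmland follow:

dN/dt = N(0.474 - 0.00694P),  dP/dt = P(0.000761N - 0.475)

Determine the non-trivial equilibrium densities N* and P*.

N* ≈ 624, P* ≈ 68.3

Set dP/dt = 0 with P > 0: 0.000761N - 0.475 = 0, so N* = 0.475/0.000761 = 624.
Set dN/dt = 0 with N > 0: 0.474 - 0.00694P = 0, so P* = 0.474/0.00694 = 68.3.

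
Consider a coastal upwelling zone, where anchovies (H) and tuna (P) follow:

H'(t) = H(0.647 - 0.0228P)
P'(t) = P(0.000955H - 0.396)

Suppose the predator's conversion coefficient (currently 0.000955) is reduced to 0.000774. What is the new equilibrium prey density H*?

At the interior fixed point, setting dP/dt = 0 with P > 0 fixes H* = (predator death rate)/(HP coefficient) — independent of the other coefficients.
With the change, H* = 0.396/0.000774 = 512; it rises from 415.

H* ≈ 512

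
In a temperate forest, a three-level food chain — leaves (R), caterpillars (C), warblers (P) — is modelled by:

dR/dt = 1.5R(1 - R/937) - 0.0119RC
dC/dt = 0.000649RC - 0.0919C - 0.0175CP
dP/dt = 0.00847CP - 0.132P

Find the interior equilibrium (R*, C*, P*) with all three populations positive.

From dP/dt = 0: 0.00847C* = 0.132, so C* = 15.6.
From dR/dt = 0: 1.5(1 - R*/937) = 0.0119·15.6, giving R* = 937·(1 - 0.124) = 821.
From dC/dt = 0: 0.000649·821 - 0.0919 = 0.0175P*, so P* = 0.441/0.0175 = 25.2.

R* ≈ 821, C* ≈ 15.6, P* ≈ 25.2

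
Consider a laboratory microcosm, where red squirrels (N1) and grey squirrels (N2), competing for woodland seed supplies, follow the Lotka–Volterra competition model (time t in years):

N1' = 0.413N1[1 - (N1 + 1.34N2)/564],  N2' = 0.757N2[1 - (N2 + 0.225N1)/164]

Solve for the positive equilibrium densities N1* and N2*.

N1* ≈ 493, N2* ≈ 53.1

Setting both brackets to zero gives the nullclines N1 + 1.34N2 = 564 and 0.225N1 + N2 = 164.
Substituting N2 = 164 - 0.225N1 into the first: N1(1 - 1.34·0.225) = 564 - 1.34·164.
So N1* = 344/0.698 = 493, and then N2* = 164 - 0.225·493 = 53.1.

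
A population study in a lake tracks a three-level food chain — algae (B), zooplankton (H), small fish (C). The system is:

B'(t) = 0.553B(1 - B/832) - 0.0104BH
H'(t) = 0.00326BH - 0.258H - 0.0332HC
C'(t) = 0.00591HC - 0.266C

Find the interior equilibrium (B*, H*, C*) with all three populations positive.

From dC/dt = 0: 0.00591H* = 0.266, so H* = 45.
From dB/dt = 0: 0.553(1 - B*/832) = 0.0104·45, giving B* = 832·(1 - 0.846) = 128.
From dH/dt = 0: 0.00326·128 - 0.258 = 0.0332C*, so C* = 0.158/0.0332 = 4.77.

B* ≈ 128, H* ≈ 45, C* ≈ 4.77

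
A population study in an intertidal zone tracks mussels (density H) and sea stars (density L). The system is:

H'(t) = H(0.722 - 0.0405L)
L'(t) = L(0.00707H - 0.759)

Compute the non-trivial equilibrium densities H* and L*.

H* ≈ 107, L* ≈ 17.8

Set dL/dt = 0 with L > 0: 0.00707H - 0.759 = 0, so H* = 0.759/0.00707 = 107.
Set dH/dt = 0 with H > 0: 0.722 - 0.0405L = 0, so L* = 0.722/0.0405 = 17.8.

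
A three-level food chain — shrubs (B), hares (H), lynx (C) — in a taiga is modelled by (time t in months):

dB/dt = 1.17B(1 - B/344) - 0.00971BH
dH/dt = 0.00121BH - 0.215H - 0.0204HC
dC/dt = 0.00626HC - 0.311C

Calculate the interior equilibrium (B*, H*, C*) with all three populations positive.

From dC/dt = 0: 0.00626H* = 0.311, so H* = 49.7.
From dB/dt = 0: 1.17(1 - B*/344) = 0.00971·49.7, giving B* = 344·(1 - 0.412) = 202.
From dH/dt = 0: 0.00121·202 - 0.215 = 0.0204C*, so C* = 0.0296/0.0204 = 1.45.

B* ≈ 202, H* ≈ 49.7, C* ≈ 1.45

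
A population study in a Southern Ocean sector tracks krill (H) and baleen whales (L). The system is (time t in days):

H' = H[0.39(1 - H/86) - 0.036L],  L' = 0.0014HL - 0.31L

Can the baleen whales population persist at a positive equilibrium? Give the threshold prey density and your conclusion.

Threshold H = 221; K < 221, so no, the predator goes extinct.

The predator equation gives dL/dt > 0 only when H > 0.31/0.0014 = 221.
Without the predator, H → K = 86. Since 86 < 221, the predator cannot invade.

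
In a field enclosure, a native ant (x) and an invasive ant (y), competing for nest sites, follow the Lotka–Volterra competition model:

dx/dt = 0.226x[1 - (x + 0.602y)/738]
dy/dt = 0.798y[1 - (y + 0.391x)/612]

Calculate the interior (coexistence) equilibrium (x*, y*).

Setting both brackets to zero gives the nullclines x + 0.602y = 738 and 0.391x + y = 612.
Substituting y = 612 - 0.391x into the first: x(1 - 0.602·0.391) = 738 - 0.602·612.
So x* = 370/0.765 = 483, and then y* = 612 - 0.391·483 = 423.

x* ≈ 483, y* ≈ 423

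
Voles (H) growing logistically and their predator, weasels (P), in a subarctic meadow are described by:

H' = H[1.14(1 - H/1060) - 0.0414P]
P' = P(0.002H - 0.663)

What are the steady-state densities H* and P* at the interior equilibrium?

H* ≈ 332, P* ≈ 18.9

From dP/dt = 0 with P > 0: 0.002H* = 0.663, so H* = 332.
Substitute into dH/dt = 0: 1.14(1 - 332/1060) = 0.0414P*.
The bracket is 0.687, giving P* = 0.783/0.0414 = 18.9.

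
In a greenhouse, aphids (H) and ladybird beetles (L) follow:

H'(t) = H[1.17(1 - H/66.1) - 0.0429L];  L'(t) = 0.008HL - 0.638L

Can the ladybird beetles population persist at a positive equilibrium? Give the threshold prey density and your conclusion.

Threshold H = 79.8; K < 79.8, so no, the predator goes extinct.

The predator equation gives dL/dt > 0 only when H > 0.638/0.008 = 79.8.
Without the predator, H → K = 66.1. Since 66.1 < 79.8, the predator cannot invade.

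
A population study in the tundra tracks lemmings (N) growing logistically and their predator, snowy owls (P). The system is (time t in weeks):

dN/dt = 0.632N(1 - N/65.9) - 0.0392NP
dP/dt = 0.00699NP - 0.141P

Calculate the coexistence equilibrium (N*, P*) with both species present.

N* ≈ 20.2, P* ≈ 11.2

From dP/dt = 0 with P > 0: 0.00699N* = 0.141, so N* = 20.2.
Substitute into dN/dt = 0: 0.632(1 - 20.2/65.9) = 0.0392P*.
The bracket is 0.694, giving P* = 0.439/0.0392 = 11.2.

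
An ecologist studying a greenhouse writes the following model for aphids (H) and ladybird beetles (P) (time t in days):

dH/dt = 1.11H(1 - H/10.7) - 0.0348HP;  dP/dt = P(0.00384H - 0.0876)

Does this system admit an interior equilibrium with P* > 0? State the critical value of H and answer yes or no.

The predator equation gives dP/dt > 0 only when H > 0.0876/0.00384 = 22.8.
Without the predator, H → K = 10.7. Since 10.7 < 22.8, the predator cannot invade.

Threshold H = 22.8; K < 22.8, so no, the predator goes extinct.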